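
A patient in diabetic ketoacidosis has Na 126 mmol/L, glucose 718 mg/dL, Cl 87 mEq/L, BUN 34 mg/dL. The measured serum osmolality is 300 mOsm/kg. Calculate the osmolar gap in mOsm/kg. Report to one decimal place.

Calculated osmolality = 2·Na + glucose/18 + BUN/2.8
= 2·126 + 718/18 + 34/2.8
= 252 + 39.89 + 12.14
= 304.03 mOsm/kg ≈ 304.0 mOsm/kg
Osmolar gap = measured − calculated = 300 − 304.0 = -4.0 mOsm/kg

-4.0 mOsm/kg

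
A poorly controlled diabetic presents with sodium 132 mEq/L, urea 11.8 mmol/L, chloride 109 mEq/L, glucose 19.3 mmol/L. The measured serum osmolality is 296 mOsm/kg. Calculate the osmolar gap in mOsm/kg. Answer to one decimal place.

0.9 mOsm/kg

Calculated osmolality = 2·Na + glucose + urea
= 2·132 + 19.3 + 11.8
= 264 + 19.30 + 11.80
= 295.1 mOsm/kg ≈ 295.1 mOsm/kg
Osmolar gap = measured − calculated = 296 − 295.1 = 0.9 mOsm/kg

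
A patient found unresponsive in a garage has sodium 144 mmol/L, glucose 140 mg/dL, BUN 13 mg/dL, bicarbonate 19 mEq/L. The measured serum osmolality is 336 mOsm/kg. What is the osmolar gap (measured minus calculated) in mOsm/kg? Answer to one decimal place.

35.6 mOsm/kg

Calculated osmolality = 2·Na + glucose/18 + BUN/2.8
= 2·144 + 140/18 + 13/2.8
= 288 + 7.78 + 4.64
= 300.42 mOsm/kg ≈ 300.4 mOsm/kg
Osmolar gap = measured − calculated = 336 − 300.4 = 35.6 mOsm/kg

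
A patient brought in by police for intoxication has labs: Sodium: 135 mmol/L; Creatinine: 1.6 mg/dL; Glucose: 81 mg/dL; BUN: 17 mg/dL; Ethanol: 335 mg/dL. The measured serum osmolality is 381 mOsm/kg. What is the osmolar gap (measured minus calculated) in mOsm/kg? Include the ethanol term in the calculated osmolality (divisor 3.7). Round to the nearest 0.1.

9.9 mOsm/kg

Calculated osmolality = 2·Na + glucose/18 + BUN/2.8 + ethanol/3.7
= 2·135 + 81/18 + 17/2.8 + 335/3.7
= 270 + 4.50 + 6.07 + 90.54
= 371.11 mOsm/kg ≈ 371.1 mOsm/kg
Osmolar gap = measured − calculated = 381 − 371.1 = 9.9 mOsm/kg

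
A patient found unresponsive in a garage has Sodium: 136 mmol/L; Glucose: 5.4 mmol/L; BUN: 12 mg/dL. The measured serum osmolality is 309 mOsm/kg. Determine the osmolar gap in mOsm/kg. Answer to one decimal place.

Calculated osmolality = 2·Na + glucose + BUN/2.8
= 2·136 + 5.4 + 12/2.8
= 272 + 5.40 + 4.29
= 281.69 mOsm/kg ≈ 281.7 mOsm/kg
Osmolar gap = measured − calculated = 309 − 281.7 = 27.3 mOsm/kg

27.3 mOsm/kg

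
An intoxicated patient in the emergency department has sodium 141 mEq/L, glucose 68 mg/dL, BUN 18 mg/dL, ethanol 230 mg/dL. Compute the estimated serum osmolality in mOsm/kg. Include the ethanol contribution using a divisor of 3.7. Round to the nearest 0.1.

Calculated osmolality = 2·Na + glucose/18 + BUN/2.8 + ethanol/3.7
= 2·141 + 68/18 + 18/2.8 + 230/3.7
= 282 + 3.78 + 6.43 + 62.16
= 354.37 mOsm/kg

354.4 mOsm/kg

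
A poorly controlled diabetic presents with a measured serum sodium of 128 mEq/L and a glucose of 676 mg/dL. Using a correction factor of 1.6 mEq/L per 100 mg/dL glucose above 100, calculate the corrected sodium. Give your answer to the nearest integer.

137 mEq/L

Corrected Na = measured Na + 1.6 · (glucose − 100)/100
= 128 + 1.6 · (676 − 100)/100
= 128 + 9.2
= 137.2 mEq/L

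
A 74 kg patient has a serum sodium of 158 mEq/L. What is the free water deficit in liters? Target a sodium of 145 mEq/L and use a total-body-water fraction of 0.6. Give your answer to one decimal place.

TBW = 0.6 · 74 = 44.4 L
Free water deficit = TBW · (Na/145 − 1)
= 44.4 · (158/145 − 1)
= 44.4 · 0.0897
= 3.98 L

4.0 L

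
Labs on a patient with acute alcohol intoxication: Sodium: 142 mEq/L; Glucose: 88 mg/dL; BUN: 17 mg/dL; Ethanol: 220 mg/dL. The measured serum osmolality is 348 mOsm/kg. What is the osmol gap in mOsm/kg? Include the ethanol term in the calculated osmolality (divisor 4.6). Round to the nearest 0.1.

Calculated osmolality = 2·Na + glucose/18 + BUN/2.8 + ethanol/4.6
= 2·142 + 88/18 + 17/2.8 + 220/4.6
= 284 + 4.89 + 6.07 + 47.83
= 342.79 mOsm/kg ≈ 342.8 mOsm/kg
Osmolar gap = measured − calculated = 348 − 342.8 = 5.2 mOsm/kg

5.2 mOsm/kg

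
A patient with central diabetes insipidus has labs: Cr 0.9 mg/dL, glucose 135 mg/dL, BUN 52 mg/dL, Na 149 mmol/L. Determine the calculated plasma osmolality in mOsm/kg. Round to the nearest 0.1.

324.1 mOsm/kg

Calculated osmolality = 2·Na + glucose/18 + BUN/2.8
= 2·149 + 135/18 + 52/2.8
= 298 + 7.50 + 18.57
= 324.07 mOsm/kg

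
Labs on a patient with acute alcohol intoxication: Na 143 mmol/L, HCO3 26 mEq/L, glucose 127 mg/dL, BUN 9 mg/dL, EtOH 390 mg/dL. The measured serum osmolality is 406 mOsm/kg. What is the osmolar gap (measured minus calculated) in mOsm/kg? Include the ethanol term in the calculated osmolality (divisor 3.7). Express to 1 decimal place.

4.3 mOsm/kg

Calculated osmolality = 2·Na + glucose/18 + BUN/2.8 + ethanol/3.7
= 2·143 + 127/18 + 9/2.8 + 390/3.7
= 286 + 7.06 + 3.21 + 105.41
= 401.68 mOsm/kg ≈ 401.7 mOsm/kg
Osmolar gap = measured − calculated = 406 − 401.7 = 4.3 mOsm/kg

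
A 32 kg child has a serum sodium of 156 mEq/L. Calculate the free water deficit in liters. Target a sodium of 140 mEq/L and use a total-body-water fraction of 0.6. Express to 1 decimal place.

TBW = 0.6 · 32 = 19.2 L
Free water deficit = TBW · (Na/140 − 1)
= 19.2 · (156/140 − 1)
= 19.2 · 0.1143
= 2.19 L

2.2 L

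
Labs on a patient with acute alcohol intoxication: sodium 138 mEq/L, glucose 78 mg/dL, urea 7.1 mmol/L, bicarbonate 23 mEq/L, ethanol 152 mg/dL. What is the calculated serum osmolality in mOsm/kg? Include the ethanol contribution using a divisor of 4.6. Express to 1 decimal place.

320.5 mOsm/kg

Calculated osmolality = 2·Na + glucose/18 + urea + ethanol/4.6
= 2·138 + 78/18 + 7.1 + 152/4.6
= 276 + 4.33 + 7.10 + 33.04
= 320.47 mOsm/kg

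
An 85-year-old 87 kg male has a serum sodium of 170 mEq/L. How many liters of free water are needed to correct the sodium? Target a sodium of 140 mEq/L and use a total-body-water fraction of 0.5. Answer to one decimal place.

9.3 L

TBW = 0.5 · 87 = 43.5 L
Free water deficit = TBW · (Na/140 − 1)
= 43.5 · (170/140 − 1)
= 43.5 · 0.2143
= 9.32 L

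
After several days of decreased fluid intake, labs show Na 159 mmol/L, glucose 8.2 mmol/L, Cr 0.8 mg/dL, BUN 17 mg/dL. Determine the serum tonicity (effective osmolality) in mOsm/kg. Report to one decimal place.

Effective osmolality excludes urea (freely permeant across cell membranes):
2·Na + glucose
= 2·159 + 8.2
= 318 + 8.2
= 326.2 mOsm/kg

326.2 mOsm/kg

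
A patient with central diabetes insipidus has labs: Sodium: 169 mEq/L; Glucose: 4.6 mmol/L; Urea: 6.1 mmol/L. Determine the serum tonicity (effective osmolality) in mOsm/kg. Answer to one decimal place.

Effective osmolality excludes urea (freely permeant across cell membranes):
2·Na + glucose
= 2·169 + 4.6
= 338 + 4.6
= 342.6 mOsm/kg

342.6 mOsm/kg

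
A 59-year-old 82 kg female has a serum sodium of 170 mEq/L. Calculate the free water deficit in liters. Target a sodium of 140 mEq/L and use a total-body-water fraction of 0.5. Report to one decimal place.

TBW = 0.5 · 82 = 41 L
Free water deficit = TBW · (Na/140 − 1)
= 41 · (170/140 − 1)
= 41 · 0.2143
= 8.79 L

8.8 L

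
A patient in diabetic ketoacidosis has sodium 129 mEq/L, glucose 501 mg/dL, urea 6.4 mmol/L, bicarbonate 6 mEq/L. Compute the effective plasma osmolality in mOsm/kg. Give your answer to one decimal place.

285.8 mOsm/kg

Effective osmolality excludes urea (freely permeant across cell membranes):
2·Na + glucose/18
= 2·129 + 501/18
= 258 + 27.83
= 285.83 mOsm/kg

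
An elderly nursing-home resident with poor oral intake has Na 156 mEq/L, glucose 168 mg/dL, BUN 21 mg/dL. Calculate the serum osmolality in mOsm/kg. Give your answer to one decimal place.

Calculated osmolality = 2·Na + glucose/18 + BUN/2.8
= 2·156 + 168/18 + 21/2.8
= 312 + 9.33 + 7.50
= 328.83 mOsm/kg

328.8 mOsm/kg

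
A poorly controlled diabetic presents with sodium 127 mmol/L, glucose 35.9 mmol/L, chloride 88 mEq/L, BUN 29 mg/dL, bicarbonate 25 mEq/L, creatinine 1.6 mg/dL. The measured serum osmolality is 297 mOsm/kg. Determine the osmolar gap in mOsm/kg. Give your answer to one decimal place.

-3.3 mOsm/kg

Calculated osmolality = 2·Na + glucose + BUN/2.8
= 2·127 + 35.9 + 29/2.8
= 254 + 35.90 + 10.36
= 300.26 mOsm/kg ≈ 300.3 mOsm/kg
Osmolar gap = measured − calculated = 297 − 300.3 = -3.3 mOsm/kg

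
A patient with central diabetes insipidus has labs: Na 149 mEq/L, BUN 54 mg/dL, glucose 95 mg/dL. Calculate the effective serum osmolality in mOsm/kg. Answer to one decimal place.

Effective osmolality excludes urea (freely permeant across cell membranes):
2·Na + glucose/18
= 2·149 + 95/18
= 298 + 5.28
= 303.28 mOsm/kg

303.3 mOsm/kg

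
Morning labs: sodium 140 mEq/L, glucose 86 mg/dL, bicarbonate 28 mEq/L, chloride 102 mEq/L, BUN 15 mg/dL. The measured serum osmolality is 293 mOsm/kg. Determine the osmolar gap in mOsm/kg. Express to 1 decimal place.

2.9 mOsm/kg

Calculated osmolality = 2·Na + glucose/18 + BUN/2.8
= 2·140 + 86/18 + 15/2.8
= 280 + 4.78 + 5.36
= 290.14 mOsm/kg ≈ 290.1 mOsm/kg
Osmolar gap = measured − calculated = 293 − 290.1 = 2.9 mOsm/kg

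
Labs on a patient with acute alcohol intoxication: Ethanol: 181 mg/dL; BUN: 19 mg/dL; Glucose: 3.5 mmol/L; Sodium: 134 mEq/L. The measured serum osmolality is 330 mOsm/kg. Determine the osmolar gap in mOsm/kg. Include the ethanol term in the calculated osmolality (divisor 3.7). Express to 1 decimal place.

2.8 mOsm/kg

Calculated osmolality = 2·Na + glucose + BUN/2.8 + ethanol/3.7
= 2·134 + 3.5 + 19/2.8 + 181/3.7
= 268 + 3.50 + 6.79 + 48.92
= 327.21 mOsm/kg ≈ 327.2 mOsm/kg
Osmolar gap = measured − calculated = 330 − 327.2 = 2.8 mOsm/kg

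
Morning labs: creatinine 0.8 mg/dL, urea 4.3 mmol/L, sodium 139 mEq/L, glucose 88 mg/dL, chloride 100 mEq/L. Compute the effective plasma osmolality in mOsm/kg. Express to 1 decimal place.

282.9 mOsm/kg

Effective osmolality excludes urea (freely permeant across cell membranes):
2·Na + glucose/18
= 2·139 + 88/18
= 278 + 4.89
= 282.89 mOsm/kg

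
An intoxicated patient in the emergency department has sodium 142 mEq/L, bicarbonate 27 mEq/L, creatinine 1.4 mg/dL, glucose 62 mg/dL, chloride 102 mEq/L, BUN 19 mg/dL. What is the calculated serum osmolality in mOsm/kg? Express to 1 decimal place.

294.2 mOsm/kg

Calculated osmolality = 2·Na + glucose/18 + BUN/2.8
= 2·142 + 62/18 + 19/2.8
= 284 + 3.44 + 6.79
= 294.23 mOsm/kg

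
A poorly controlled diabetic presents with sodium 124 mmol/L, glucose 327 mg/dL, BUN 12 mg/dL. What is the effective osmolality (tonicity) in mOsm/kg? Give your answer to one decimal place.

Effective osmolality excludes urea (freely permeant across cell membranes):
2·Na + glucose/18
= 2·124 + 327/18
= 248 + 18.17
= 266.17 mOsm/kg

266.2 mOsm/kg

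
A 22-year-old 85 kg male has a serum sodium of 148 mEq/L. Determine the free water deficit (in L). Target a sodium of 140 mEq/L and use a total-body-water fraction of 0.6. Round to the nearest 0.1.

2.9 L

TBW = 0.6 · 85 = 51 L
Free water deficit = TBW · (Na/140 − 1)
= 51 · (148/140 − 1)
= 51 · 0.0571
= 2.91 L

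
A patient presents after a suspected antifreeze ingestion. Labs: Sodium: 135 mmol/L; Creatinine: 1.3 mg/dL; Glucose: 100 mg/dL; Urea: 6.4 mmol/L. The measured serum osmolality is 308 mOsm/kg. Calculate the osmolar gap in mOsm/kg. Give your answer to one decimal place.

26.0 mOsm/kg

Calculated osmolality = 2·Na + glucose/18 + urea
= 2·135 + 100/18 + 6.4
= 270 + 5.56 + 6.40
= 281.96 mOsm/kg ≈ 282.0 mOsm/kg
Osmolar gap = measured − calculated = 308 − 282.0 = 26.0 mOsm/kg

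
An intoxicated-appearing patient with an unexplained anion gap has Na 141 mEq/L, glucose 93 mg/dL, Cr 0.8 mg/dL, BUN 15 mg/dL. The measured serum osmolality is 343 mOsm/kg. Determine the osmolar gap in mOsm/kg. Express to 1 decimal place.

50.5 mOsm/kg

Calculated osmolality = 2·Na + glucose/18 + BUN/2.8
= 2·141 + 93/18 + 15/2.8
= 282 + 5.17 + 5.36
= 292.53 mOsm/kg ≈ 292.5 mOsm/kg
Osmolar gap = measured − calculated = 343 − 292.5 = 50.5 mOsm/kg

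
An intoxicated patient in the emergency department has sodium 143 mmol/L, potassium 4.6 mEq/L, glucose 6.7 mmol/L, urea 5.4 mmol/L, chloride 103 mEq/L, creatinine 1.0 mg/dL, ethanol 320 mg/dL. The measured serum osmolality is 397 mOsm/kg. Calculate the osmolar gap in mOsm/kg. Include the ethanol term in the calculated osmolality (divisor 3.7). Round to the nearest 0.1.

Calculated osmolality = 2·Na + glucose + urea + ethanol/3.7
= 2·143 + 6.7 + 5.4 + 320/3.7
= 286 + 6.70 + 5.40 + 86.49
= 384.59 mOsm/kg ≈ 384.6 mOsm/kg
Osmolar gap = measured − calculated = 397 − 384.6 = 12.4 mOsm/kg

12.4 mOsm/kg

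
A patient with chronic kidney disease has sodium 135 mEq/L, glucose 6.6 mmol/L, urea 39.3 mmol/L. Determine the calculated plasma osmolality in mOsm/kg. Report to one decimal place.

315.9 mOsm/kg

Calculated osmolality = 2·Na + glucose + urea
= 2·135 + 6.6 + 39.3
= 270 + 6.60 + 39.30
= 315.9 mOsm/kg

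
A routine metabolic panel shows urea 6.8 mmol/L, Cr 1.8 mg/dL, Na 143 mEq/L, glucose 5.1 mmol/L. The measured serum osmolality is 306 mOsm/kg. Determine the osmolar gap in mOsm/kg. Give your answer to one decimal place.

Calculated osmolality = 2·Na + glucose + urea
= 2·143 + 5.1 + 6.8
= 286 + 5.10 + 6.80
= 297.9 mOsm/kg ≈ 297.9 mOsm/kg
Osmolar gap = measured − calculated = 306 − 297.9 = 8.1 mOsm/kg

8.1 mOsm/kg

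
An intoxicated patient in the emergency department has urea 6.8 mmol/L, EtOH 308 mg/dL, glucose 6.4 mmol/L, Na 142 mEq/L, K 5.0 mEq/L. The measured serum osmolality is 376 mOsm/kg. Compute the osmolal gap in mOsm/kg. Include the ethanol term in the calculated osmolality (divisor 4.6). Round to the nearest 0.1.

Calculated osmolality = 2·Na + glucose + urea + ethanol/4.6
= 2·142 + 6.4 + 6.8 + 308/4.6
= 284 + 6.40 + 6.80 + 66.96
= 364.16 mOsm/kg ≈ 364.2 mOsm/kg
Osmolar gap = measured − calculated = 376 − 364.2 = 11.8 mOsm/kg

11.8 mOsm/kg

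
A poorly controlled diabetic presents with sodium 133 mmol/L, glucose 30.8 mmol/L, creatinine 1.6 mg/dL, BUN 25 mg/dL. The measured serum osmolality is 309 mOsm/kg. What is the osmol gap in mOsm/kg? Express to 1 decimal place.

Calculated osmolality = 2·Na + glucose + BUN/2.8
= 2·133 + 30.8 + 25/2.8
= 266 + 30.80 + 8.93
= 305.73 mOsm/kg ≈ 305.7 mOsm/kg
Osmolar gap = measured − calculated = 309 − 305.7 = 3.3 mOsm/kg

3.3 mOsm/kg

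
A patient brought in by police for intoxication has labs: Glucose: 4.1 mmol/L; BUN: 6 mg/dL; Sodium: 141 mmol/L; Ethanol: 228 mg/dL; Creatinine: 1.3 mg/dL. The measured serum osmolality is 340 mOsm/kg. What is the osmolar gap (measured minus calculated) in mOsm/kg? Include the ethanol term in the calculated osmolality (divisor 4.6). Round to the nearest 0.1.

Calculated osmolality = 2·Na + glucose + BUN/2.8 + ethanol/4.6
= 2·141 + 4.1 + 6/2.8 + 228/4.6
= 282 + 4.10 + 2.14 + 49.57
= 337.81 mOsm/kg ≈ 337.8 mOsm/kg
Osmolar gap = measured − calculated = 340 − 337.8 = 2.2 mOsm/kg

2.2 mOsm/kg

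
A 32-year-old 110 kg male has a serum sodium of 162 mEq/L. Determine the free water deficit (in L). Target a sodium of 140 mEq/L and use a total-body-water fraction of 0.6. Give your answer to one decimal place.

TBW = 0.6 · 110 = 66 L
Free water deficit = TBW · (Na/140 − 1)
= 66 · (162/140 − 1)
= 66 · 0.1571
= 10.37 L

10.4 L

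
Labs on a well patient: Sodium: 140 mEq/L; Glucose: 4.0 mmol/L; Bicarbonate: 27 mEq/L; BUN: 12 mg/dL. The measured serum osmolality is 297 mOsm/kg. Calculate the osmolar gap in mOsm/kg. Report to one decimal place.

Calculated osmolality = 2·Na + glucose + BUN/2.8
= 2·140 + 4 + 12/2.8
= 280 + 4 + 4.29
= 288.29 mOsm/kg ≈ 288.3 mOsm/kg
Osmolar gap = measured − calculated = 297 − 288.3 = 8.7 mOsm/kg

8.7 mOsm/kg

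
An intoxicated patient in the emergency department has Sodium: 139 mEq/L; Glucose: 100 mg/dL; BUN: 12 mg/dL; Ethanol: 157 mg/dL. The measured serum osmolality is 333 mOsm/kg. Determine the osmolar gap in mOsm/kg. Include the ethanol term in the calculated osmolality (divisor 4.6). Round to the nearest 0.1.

11.0 mOsm/kg

Calculated osmolality = 2·Na + glucose/18 + BUN/2.8 + ethanol/4.6
= 2·139 + 100/18 + 12/2.8 + 157/4.6
= 278 + 5.56 + 4.29 + 34.13
= 321.98 mOsm/kg ≈ 322.0 mOsm/kg
Osmolar gap = measured − calculated = 333 − 322.0 = 11.0 mOsm/kg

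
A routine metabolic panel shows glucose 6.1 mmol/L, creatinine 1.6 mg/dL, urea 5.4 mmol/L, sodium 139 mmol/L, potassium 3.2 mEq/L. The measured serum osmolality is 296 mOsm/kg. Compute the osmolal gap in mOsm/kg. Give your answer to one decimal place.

6.5 mOsm/kg

Calculated osmolality = 2·Na + glucose + urea
= 2·139 + 6.1 + 5.4
= 278 + 6.10 + 5.40
= 289.5 mOsm/kg ≈ 289.5 mOsm/kg
Osmolar gap = measured − calculated = 296 − 289.5 = 6.5 mOsm/kg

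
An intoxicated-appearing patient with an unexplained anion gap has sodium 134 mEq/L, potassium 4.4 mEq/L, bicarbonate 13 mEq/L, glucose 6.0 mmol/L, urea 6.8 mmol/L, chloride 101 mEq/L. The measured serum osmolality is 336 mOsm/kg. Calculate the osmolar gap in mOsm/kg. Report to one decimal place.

55.2 mOsm/kg

Calculated osmolality = 2·Na + glucose + urea
= 2·134 + 6 + 6.8
= 268 + 6 + 6.80
= 280.8 mOsm/kg ≈ 280.8 mOsm/kg
Osmolar gap = measured − calculated = 336 − 280.8 = 55.2 mOsm/kg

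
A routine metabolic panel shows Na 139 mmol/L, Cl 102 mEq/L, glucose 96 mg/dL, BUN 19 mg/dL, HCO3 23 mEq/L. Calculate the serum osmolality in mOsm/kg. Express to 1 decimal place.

Calculated osmolality = 2·Na + glucose/18 + BUN/2.8
= 2·139 + 96/18 + 19/2.8
= 278 + 5.33 + 6.79
= 290.12 mOsm/kg

290.1 mOsm/kg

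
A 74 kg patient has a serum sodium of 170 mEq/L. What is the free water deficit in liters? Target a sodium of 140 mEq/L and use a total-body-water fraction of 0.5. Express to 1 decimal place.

TBW = 0.5 · 74 = 37 L
Free water deficit = TBW · (Na/140 − 1)
= 37 · (170/140 − 1)
= 37 · 0.2143
= 7.93 L

7.9 L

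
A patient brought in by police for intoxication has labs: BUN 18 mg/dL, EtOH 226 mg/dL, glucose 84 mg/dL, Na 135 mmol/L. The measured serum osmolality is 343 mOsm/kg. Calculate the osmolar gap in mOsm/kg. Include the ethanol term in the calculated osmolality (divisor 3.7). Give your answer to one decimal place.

0.8 mOsm/kg

Calculated osmolality = 2·Na + glucose/18 + BUN/2.8 + ethanol/3.7
= 2·135 + 84/18 + 18/2.8 + 226/3.7
= 270 + 4.67 + 6.43 + 61.08
= 342.18 mOsm/kg ≈ 342.2 mOsm/kg
Osmolar gap = measured − calculated = 343 − 342.2 = 0.8 mOsm/kg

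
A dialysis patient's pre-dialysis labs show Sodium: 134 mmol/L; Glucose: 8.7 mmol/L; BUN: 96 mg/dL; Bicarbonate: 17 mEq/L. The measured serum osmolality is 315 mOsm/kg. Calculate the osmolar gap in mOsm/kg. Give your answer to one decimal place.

Calculated osmolality = 2·Na + glucose + BUN/2.8
= 2·134 + 8.7 + 96/2.8
= 268 + 8.70 + 34.29
= 310.99 mOsm/kg ≈ 311.0 mOsm/kg
Osmolar gap = measured − calculated = 315 − 311.0 = 4.0 mOsm/kg

4.0 mOsm/kg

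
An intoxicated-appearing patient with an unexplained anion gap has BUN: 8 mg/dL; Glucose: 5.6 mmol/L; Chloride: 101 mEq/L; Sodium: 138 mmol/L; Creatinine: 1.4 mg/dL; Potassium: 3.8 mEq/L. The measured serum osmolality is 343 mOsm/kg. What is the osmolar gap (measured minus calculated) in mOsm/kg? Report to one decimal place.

58.5 mOsm/kg

Calculated osmolality = 2·Na + glucose + BUN/2.8
= 2·138 + 5.6 + 8/2.8
= 276 + 5.60 + 2.86
= 284.46 mOsm/kg ≈ 284.5 mOsm/kg
Osmolar gap = measured − calculated = 343 − 284.5 = 58.5 mOsm/kg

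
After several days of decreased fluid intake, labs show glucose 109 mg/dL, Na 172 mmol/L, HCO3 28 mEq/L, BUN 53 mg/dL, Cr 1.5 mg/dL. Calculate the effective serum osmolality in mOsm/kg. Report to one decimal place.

Effective osmolality excludes urea (freely permeant across cell membranes):
2·Na + glucose/18
= 2·172 + 109/18
= 344 + 6.06
= 350.06 mOsm/kg

350.1 mOsm/kg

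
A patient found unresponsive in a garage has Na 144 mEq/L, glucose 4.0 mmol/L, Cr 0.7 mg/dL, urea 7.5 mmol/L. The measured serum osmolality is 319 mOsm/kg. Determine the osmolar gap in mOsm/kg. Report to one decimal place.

Calculated osmolality = 2·Na + glucose + urea
= 2·144 + 4 + 7.5
= 288 + 4 + 7.50
= 299.5 mOsm/kg ≈ 299.5 mOsm/kg
Osmolar gap = measured − calculated = 319 − 299.5 = 19.5 mOsm/kg

19.5 mOsm/kg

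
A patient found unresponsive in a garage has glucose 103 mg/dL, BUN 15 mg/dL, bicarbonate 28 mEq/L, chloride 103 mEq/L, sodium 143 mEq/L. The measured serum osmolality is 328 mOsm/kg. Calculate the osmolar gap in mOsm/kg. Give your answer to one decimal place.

30.9 mOsm/kg

Calculated osmolality = 2·Na + glucose/18 + BUN/2.8
= 2·143 + 103/18 + 15/2.8
= 286 + 5.72 + 5.36
= 297.08 mOsm/kg ≈ 297.1 mOsm/kg
Osmolar gap = measured − calculated = 328 − 297.1 = 30.9 mOsm/kg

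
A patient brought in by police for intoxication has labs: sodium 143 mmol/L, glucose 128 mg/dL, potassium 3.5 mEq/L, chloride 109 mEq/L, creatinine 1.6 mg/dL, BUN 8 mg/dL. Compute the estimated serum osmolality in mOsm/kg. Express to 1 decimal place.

Calculated osmolality = 2·Na + glucose/18 + BUN/2.8
= 2·143 + 128/18 + 8/2.8
= 286 + 7.11 + 2.86
= 295.97 mOsm/kg

296.0 mOsm/kg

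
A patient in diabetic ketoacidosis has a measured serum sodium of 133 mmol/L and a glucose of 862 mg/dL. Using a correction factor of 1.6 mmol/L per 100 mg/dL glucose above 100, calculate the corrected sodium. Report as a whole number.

Corrected Na = measured Na + 1.6 · (glucose − 100)/100
= 133 + 1.6 · (862 − 100)/100
= 133 + 12.2
= 145.2 mmol/L

145 mmol/L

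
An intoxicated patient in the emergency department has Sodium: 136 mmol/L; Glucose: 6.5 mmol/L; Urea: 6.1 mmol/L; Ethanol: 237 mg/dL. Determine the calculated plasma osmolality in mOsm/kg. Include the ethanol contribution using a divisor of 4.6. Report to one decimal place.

336.1 mOsm/kg

Calculated osmolality = 2·Na + glucose + urea + ethanol/4.6
= 2·136 + 6.5 + 6.1 + 237/4.6
= 272 + 6.50 + 6.10 + 51.52
= 336.12 mOsm/kg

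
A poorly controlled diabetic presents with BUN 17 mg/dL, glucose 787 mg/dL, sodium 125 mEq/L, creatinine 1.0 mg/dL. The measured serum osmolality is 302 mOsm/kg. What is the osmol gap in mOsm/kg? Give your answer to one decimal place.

Calculated osmolality = 2·Na + glucose/18 + BUN/2.8
= 2·125 + 787/18 + 17/2.8
= 250 + 43.72 + 6.07
= 299.79 mOsm/kg ≈ 299.8 mOsm/kg
Osmolar gap = measured − calculated = 302 − 299.8 = 2.2 mOsm/kg

2.2 mOsm/kg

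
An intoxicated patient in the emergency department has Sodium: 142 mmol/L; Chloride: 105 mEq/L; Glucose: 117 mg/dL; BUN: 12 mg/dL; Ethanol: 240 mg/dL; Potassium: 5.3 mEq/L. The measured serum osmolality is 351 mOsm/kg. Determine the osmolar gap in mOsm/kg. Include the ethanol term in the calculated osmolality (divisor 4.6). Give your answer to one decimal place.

Calculated osmolality = 2·Na + glucose/18 + BUN/2.8 + ethanol/4.6
= 2·142 + 117/18 + 12/2.8 + 240/4.6
= 284 + 6.50 + 4.29 + 52.17
= 346.96 mOsm/kg ≈ 347.0 mOsm/kg
Osmolar gap = measured − calculated = 351 − 347.0 = 4.0 mOsm/kg

4.0 mOsm/kg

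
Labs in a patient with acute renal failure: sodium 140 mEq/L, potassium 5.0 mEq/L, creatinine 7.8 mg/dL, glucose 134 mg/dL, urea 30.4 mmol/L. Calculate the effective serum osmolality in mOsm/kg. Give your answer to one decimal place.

287.4 mOsm/kg

Effective osmolality excludes urea (freely permeant across cell membranes):
2·Na + glucose/18
= 2·140 + 134/18
= 280 + 7.44
= 287.44 mOsm/kg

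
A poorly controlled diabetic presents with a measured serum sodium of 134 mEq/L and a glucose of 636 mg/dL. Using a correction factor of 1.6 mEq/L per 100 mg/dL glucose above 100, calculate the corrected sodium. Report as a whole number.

143 mEq/L

Corrected Na = measured Na + 1.6 · (glucose − 100)/100
= 134 + 1.6 · (636 − 100)/100
= 134 + 8.6
= 142.6 mEq/L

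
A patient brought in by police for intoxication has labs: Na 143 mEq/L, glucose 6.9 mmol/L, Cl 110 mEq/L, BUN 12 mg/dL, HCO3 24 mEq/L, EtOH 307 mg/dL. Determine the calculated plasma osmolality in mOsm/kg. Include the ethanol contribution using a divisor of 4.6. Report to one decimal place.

Calculated osmolality = 2·Na + glucose + BUN/2.8 + ethanol/4.6
= 2·143 + 6.9 + 12/2.8 + 307/4.6
= 286 + 6.90 + 4.29 + 66.74
= 363.93 mOsm/kg

363.9 mOsm/kg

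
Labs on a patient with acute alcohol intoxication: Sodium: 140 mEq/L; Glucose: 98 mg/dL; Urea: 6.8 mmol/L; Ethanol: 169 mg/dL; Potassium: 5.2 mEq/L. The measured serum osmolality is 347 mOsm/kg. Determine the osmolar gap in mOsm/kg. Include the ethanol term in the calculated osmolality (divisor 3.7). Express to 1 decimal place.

9.1 mOsm/kg

Calculated osmolality = 2·Na + glucose/18 + urea + ethanol/3.7
= 2·140 + 98/18 + 6.8 + 169/3.7
= 280 + 5.44 + 6.80 + 45.68
= 337.92 mOsm/kg ≈ 337.9 mOsm/kg
Osmolar gap = measured − calculated = 347 − 337.9 = 9.1 mOsm/kg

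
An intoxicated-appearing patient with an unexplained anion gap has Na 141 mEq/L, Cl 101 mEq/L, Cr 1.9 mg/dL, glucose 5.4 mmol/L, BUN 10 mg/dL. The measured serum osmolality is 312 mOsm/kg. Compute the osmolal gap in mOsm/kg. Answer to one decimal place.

Calculated osmolality = 2·Na + glucose + BUN/2.8
= 2·141 + 5.4 + 10/2.8
= 282 + 5.40 + 3.57
= 290.97 mOsm/kg ≈ 291.0 mOsm/kg
Osmolar gap = measured − calculated = 312 − 291.0 = 21.0 mOsm/kg

21.0 mOsm/kg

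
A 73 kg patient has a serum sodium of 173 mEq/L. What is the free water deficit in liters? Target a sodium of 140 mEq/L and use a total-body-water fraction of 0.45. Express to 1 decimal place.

TBW = 0.45 · 73 = 32.85 L
Free water deficit = TBW · (Na/140 − 1)
= 32.85 · (173/140 − 1)
= 32.85 · 0.2357
= 7.74 L

7.7 L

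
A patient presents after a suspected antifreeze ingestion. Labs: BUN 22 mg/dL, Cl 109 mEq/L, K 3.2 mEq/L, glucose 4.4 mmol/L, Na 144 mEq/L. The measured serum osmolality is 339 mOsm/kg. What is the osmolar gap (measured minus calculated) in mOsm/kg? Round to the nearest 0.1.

Calculated osmolality = 2·Na + glucose + BUN/2.8
= 2·144 + 4.4 + 22/2.8
= 288 + 4.40 + 7.86
= 300.26 mOsm/kg ≈ 300.3 mOsm/kg
Osmolar gap = measured − calculated = 339 − 300.3 = 38.7 mOsm/kg

38.7 mOsm/kg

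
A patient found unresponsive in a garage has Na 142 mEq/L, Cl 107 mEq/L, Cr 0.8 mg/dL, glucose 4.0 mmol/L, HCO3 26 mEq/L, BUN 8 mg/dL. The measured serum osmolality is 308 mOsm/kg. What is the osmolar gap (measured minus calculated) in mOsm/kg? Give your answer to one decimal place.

17.1 mOsm/kg

Calculated osmolality = 2·Na + glucose + BUN/2.8
= 2·142 + 4 + 8/2.8
= 284 + 4 + 2.86
= 290.86 mOsm/kg ≈ 290.9 mOsm/kg
Osmolar gap = measured − calculated = 308 − 290.9 = 17.1 mOsm/kg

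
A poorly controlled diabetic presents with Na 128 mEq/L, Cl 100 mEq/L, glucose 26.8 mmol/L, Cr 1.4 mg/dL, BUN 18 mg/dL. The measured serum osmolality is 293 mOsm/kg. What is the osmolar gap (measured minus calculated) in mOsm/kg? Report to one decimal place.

3.8 mOsm/kg

Calculated osmolality = 2·Na + glucose + BUN/2.8
= 2·128 + 26.8 + 18/2.8
= 256 + 26.80 + 6.43
= 289.23 mOsm/kg ≈ 289.2 mOsm/kg
Osmolar gap = measured − calculated = 293 − 289.2 = 3.8 mOsm/kg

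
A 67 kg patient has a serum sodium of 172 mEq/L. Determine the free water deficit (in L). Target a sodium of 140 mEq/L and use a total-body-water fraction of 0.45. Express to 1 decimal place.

TBW = 0.45 · 67 = 30.15 L
Free water deficit = TBW · (Na/140 − 1)
= 30.15 · (172/140 − 1)
= 30.15 · 0.2286
= 6.89 L

6.9 L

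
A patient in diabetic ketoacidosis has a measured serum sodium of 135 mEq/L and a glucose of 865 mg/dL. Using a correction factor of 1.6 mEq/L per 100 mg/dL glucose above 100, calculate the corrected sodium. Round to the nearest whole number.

Corrected Na = measured Na + 1.6 · (glucose − 100)/100
= 135 + 1.6 · (865 − 100)/100
= 135 + 12.2
= 147.2 mEq/L

147 mEq/L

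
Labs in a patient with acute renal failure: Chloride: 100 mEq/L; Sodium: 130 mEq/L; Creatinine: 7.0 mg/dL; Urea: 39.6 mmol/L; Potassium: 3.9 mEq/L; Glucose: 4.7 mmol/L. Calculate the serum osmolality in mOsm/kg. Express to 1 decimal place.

Calculated osmolality = 2·Na + glucose + urea
= 2·130 + 4.7 + 39.6
= 260 + 4.70 + 39.60
= 304.3 mOsm/kg

304.3 mOsm/kg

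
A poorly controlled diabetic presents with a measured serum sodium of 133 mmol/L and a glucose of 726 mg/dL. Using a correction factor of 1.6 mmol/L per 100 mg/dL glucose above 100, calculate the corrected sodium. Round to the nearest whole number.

Corrected Na = measured Na + 1.6 · (glucose − 100)/100
= 133 + 1.6 · (726 − 100)/100
= 133 + 10
= 143 mmol/L

143 mmol/L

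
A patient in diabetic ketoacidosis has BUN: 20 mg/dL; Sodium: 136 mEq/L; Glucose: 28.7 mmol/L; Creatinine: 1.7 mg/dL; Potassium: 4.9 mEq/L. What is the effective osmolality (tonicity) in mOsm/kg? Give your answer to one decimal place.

300.7 mOsm/kg

Effective osmolality excludes urea (freely permeant across cell membranes):
2·Na + glucose
= 2·136 + 28.7
= 272 + 28.7
= 300.7 mOsm/kg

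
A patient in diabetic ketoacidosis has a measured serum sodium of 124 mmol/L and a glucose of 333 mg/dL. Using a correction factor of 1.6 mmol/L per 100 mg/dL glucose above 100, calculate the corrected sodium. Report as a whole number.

128 mmol/L

Corrected Na = measured Na + 1.6 · (glucose − 100)/100
= 124 + 1.6 · (333 − 100)/100
= 124 + 3.7
= 127.7 mmol/L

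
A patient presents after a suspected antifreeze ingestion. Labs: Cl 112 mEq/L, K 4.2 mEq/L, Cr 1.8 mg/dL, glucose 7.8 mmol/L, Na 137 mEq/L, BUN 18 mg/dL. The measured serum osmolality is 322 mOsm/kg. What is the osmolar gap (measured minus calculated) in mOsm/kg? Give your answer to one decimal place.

Calculated osmolality = 2·Na + glucose + BUN/2.8
= 2·137 + 7.8 + 18/2.8
= 274 + 7.80 + 6.43
= 288.23 mOsm/kg ≈ 288.2 mOsm/kg
Osmolar gap = measured − calculated = 322 − 288.2 = 33.8 mOsm/kg

33.8 mOsm/kg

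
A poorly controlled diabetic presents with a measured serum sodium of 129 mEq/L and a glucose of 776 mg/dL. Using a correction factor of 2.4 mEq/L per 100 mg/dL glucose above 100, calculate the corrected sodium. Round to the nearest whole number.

145 mEq/L

Corrected Na = measured Na + 2.4 · (glucose − 100)/100
= 129 + 2.4 · (776 − 100)/100
= 129 + 16.2
= 145.2 mEq/L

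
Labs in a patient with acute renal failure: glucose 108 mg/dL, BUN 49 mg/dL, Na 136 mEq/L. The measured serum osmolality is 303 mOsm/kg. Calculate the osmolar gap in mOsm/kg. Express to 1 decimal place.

Calculated osmolality = 2·Na + glucose/18 + BUN/2.8
= 2·136 + 108/18 + 49/2.8
= 272 + 6 + 17.50
= 295.5 mOsm/kg ≈ 295.5 mOsm/kg
Osmolar gap = measured − calculated = 303 − 295.5 = 7.5 mOsm/kg

7.5 mOsm/kg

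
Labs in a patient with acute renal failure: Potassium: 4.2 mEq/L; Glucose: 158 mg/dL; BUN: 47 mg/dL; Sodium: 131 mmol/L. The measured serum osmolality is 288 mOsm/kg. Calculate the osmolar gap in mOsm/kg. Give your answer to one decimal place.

Calculated osmolality = 2·Na + glucose/18 + BUN/2.8
= 2·131 + 158/18 + 47/2.8
= 262 + 8.78 + 16.79
= 287.57 mOsm/kg ≈ 287.6 mOsm/kg
Osmolar gap = measured − calculated = 288 − 287.6 = 0.4 mOsm/kg

0.4 mOsm/kg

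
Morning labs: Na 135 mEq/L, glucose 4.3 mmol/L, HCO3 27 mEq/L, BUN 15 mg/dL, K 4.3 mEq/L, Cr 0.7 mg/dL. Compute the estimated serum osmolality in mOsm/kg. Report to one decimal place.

Calculated osmolality = 2·Na + glucose + BUN/2.8
= 2·135 + 4.3 + 15/2.8
= 270 + 4.30 + 5.36
= 279.66 mOsm/kg

279.7 mOsm/kg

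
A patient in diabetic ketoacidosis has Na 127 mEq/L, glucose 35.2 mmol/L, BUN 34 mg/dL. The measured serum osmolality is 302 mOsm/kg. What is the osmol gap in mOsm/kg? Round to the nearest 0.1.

0.7 mOsm/kg

Calculated osmolality = 2·Na + glucose + BUN/2.8
= 2·127 + 35.2 + 34/2.8
= 254 + 35.20 + 12.14
= 301.34 mOsm/kg ≈ 301.3 mOsm/kg
Osmolar gap = measured − calculated = 302 − 301.3 = 0.7 mOsm/kg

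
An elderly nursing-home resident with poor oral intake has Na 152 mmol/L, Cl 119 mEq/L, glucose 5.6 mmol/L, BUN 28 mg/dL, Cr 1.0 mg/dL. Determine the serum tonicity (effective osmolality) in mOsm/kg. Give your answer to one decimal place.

309.6 mOsm/kg

Effective osmolality excludes urea (freely permeant across cell membranes):
2·Na + glucose
= 2·152 + 5.6
= 304 + 5.6
= 309.6 mOsm/kg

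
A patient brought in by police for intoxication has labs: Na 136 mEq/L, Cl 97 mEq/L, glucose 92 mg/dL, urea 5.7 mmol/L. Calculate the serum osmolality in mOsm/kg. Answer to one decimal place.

282.8 mOsm/kg

Calculated osmolality = 2·Na + glucose/18 + urea
= 2·136 + 92/18 + 5.7
= 272 + 5.11 + 5.70
= 282.81 mOsm/kg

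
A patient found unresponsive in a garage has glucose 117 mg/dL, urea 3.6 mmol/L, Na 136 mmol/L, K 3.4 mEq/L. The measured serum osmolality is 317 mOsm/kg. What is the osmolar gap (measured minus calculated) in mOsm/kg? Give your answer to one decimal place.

Calculated osmolality = 2·Na + glucose/18 + urea
= 2·136 + 117/18 + 3.6
= 272 + 6.50 + 3.60
= 282.1 mOsm/kg ≈ 282.1 mOsm/kg
Osmolar gap = measured − calculated = 317 − 282.1 = 34.9 mOsm/kg

34.9 mOsm/kg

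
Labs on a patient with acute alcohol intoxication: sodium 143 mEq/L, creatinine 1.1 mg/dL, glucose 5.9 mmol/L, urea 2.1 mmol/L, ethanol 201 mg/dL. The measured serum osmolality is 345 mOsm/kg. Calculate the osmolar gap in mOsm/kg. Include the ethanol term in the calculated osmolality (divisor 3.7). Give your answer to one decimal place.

-3.3 mOsm/kg

Calculated osmolality = 2·Na + glucose + urea + ethanol/3.7
= 2·143 + 5.9 + 2.1 + 201/3.7
= 286 + 5.90 + 2.10 + 54.32
= 348.32 mOsm/kg ≈ 348.3 mOsm/kg
Osmolar gap = measured − calculated = 345 − 348.3 = -3.3 mOsm/kg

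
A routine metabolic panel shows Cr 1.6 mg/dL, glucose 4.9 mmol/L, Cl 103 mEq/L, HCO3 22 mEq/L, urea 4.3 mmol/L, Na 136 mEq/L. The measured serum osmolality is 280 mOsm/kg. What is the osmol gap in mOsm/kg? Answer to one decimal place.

-1.2 mOsm/kg

Calculated osmolality = 2·Na + glucose + urea
= 2·136 + 4.9 + 4.3
= 272 + 4.90 + 4.30
= 281.2 mOsm/kg ≈ 281.2 mOsm/kg
Osmolar gap = measured − calculated = 280 − 281.2 = -1.2 mOsm/kg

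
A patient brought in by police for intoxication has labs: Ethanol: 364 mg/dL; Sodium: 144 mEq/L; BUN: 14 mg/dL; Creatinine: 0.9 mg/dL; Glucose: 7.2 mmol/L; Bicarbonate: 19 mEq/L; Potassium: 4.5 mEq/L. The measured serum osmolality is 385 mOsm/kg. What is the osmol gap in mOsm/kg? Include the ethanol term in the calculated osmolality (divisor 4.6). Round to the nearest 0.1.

5.7 mOsm/kg

Calculated osmolality = 2·Na + glucose + BUN/2.8 + ethanol/4.6
= 2·144 + 7.2 + 14/2.8 + 364/4.6
= 288 + 7.20 + 5 + 79.13
= 379.33 mOsm/kg ≈ 379.3 mOsm/kg
Osmolar gap = measured − calculated = 385 − 379.3 = 5.7 mOsm/kg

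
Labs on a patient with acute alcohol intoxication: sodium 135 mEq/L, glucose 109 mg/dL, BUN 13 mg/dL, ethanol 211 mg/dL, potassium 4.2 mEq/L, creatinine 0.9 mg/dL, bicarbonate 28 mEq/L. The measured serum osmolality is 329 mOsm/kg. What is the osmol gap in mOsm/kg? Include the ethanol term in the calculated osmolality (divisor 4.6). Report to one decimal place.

Calculated osmolality = 2·Na + glucose/18 + BUN/2.8 + ethanol/4.6
= 2·135 + 109/18 + 13/2.8 + 211/4.6
= 270 + 6.06 + 4.64 + 45.87
= 326.57 mOsm/kg ≈ 326.6 mOsm/kg
Osmolar gap = measured − calculated = 329 − 326.6 = 2.4 mOsm/kg

2.4 mOsm/kg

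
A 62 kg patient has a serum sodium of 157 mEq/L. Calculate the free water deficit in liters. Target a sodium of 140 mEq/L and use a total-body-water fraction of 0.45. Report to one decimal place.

TBW = 0.45 · 62 = 27.9 L
Free water deficit = TBW · (Na/140 − 1)
= 27.9 · (157/140 − 1)
= 27.9 · 0.1214
= 3.39 L

3.4 L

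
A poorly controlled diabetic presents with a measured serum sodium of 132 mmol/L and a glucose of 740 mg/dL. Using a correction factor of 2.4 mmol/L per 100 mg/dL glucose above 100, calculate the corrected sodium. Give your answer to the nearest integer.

Corrected Na = measured Na + 2.4 · (glucose − 100)/100
= 132 + 2.4 · (740 − 100)/100
= 132 + 15.4
= 147.4 mmol/L

147 mmol/L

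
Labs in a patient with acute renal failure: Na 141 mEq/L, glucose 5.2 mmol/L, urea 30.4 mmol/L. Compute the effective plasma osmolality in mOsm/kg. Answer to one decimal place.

Effective osmolality excludes urea (freely permeant across cell membranes):
2·Na + glucose
= 2·141 + 5.2
= 282 + 5.2
= 287.2 mOsm/kg

287.2 mOsm/kg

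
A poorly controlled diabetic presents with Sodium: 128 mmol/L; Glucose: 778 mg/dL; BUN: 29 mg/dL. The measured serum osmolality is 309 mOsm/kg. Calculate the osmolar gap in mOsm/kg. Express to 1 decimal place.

-0.6 mOsm/kg

Calculated osmolality = 2·Na + glucose/18 + BUN/2.8
= 2·128 + 778/18 + 29/2.8
= 256 + 43.22 + 10.36
= 309.58 mOsm/kg ≈ 309.6 mOsm/kg
Osmolar gap = measured − calculated = 309 − 309.6 = -0.6 mOsm/kg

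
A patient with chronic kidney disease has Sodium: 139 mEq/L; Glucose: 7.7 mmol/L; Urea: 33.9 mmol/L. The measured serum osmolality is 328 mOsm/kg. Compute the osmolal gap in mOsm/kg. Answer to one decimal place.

8.4 mOsm/kg

Calculated osmolality = 2·Na + glucose + urea
= 2·139 + 7.7 + 33.9
= 278 + 7.70 + 33.90
= 319.6 mOsm/kg ≈ 319.6 mOsm/kg
Osmolar gap = measured − calculated = 328 − 319.6 = 8.4 mOsm/kg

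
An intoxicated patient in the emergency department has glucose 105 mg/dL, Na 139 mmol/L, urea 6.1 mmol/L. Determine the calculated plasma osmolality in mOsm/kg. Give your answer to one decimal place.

289.9 mOsm/kg

Calculated osmolality = 2·Na + glucose/18 + urea
= 2·139 + 105/18 + 6.1
= 278 + 5.83 + 6.10
= 289.93 mOsm/kg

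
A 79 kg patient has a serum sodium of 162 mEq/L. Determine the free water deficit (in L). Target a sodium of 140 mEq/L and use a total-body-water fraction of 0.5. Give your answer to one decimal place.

TBW = 0.5 · 79 = 39.5 L
Free water deficit = TBW · (Na/140 − 1)
= 39.5 · (162/140 − 1)
= 39.5 · 0.1571
= 6.21 L

6.2 L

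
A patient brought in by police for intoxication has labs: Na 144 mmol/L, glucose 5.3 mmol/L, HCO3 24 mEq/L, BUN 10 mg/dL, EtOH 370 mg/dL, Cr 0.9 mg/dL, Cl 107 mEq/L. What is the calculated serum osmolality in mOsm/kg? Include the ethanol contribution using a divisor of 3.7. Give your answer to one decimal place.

Calculated osmolality = 2·Na + glucose + BUN/2.8 + ethanol/3.7
= 2·144 + 5.3 + 10/2.8 + 370/3.7
= 288 + 5.30 + 3.57 + 100
= 396.87 mOsm/kg

396.9 mOsm/kg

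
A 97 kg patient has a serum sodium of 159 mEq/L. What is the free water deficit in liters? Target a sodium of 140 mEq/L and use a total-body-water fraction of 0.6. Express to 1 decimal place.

TBW = 0.6 · 97 = 58.2 L
Free water deficit = TBW · (Na/140 − 1)
= 58.2 · (159/140 − 1)
= 58.2 · 0.1357
= 7.9 L

7.9 L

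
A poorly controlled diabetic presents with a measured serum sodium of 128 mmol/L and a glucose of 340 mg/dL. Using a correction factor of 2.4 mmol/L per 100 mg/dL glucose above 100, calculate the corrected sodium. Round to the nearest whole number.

Corrected Na = measured Na + 2.4 · (glucose − 100)/100
= 128 + 2.4 · (340 − 100)/100
= 128 + 5.8
= 133.8 mmol/L

134 mmol/L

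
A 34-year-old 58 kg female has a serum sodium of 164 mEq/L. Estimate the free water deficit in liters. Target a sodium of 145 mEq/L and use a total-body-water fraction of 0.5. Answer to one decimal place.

TBW = 0.5 · 58 = 29 L
Free water deficit = TBW · (Na/145 − 1)
= 29 · (164/145 − 1)
= 29 · 0.131
= 3.8 L

3.8 L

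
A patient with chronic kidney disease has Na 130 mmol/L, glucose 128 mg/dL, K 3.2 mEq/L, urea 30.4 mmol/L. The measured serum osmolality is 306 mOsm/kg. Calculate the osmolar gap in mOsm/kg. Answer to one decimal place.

Calculated osmolality = 2·Na + glucose/18 + urea
= 2·130 + 128/18 + 30.4
= 260 + 7.11 + 30.40
= 297.51 mOsm/kg ≈ 297.5 mOsm/kg
Osmolar gap = measured − calculated = 306 − 297.5 = 8.5 mOsm/kg

8.5 mOsm/kg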